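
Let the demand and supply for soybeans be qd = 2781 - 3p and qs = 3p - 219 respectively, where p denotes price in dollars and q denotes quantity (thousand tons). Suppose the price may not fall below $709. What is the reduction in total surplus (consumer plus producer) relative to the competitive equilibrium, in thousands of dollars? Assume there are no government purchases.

Without the control the market clears where 2781 - 3p = 3p - 219, i.e. p* = 500 and q* = 1281.
Since 709 > 500, the floor is binding.
At p = 709: qd = 2781 - 3·709 = 654 and qs = 3·709 - 219 = 1908.
Quantity traded falls to 654. At q = 654 the demand price is (2781 - 654)/3 = 709 and the supply price is (219 + 654)/3 = 291.
Deadweight loss = ½ · (709 - 291) · (1281 - 654) = ½ · 418 · 627 = 131043.

131043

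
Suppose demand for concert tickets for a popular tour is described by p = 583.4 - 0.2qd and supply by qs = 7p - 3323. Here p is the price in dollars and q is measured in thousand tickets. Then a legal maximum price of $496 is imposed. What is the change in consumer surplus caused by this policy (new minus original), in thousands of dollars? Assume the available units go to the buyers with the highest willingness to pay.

753.6

Rearranging demand gives qd = 2917 - 5p. Without the control the market clears where 2917 - 5p = 7p - 3323, i.e. p* = 520 and q* = 317.
Because the ceiling (496) lies below the market-clearing price, it is binding.
At p = 496: qd = 2917 - 5·496 = 437 and qs = 7·496 - 3323 = 149.
Consumer surplus without the control is ½ · (583.4 - 520) · 317 = 10048.9.
With the ceiling, 149 units are sold at 496 (assume they go to the highest-value buyers). The demand price at q = 149 is 553.6, so CS = ½ · [(583.4 - 496) + (553.6 - 496)] · 149 = 10802.5.
Change in consumer surplus = 10802.5 - 10048.9 = 753.6.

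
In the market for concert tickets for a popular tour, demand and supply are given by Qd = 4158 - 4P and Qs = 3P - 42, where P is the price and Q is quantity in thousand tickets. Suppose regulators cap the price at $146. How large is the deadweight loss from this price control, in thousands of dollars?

Setting quantity demanded equal to quantity supplied, 4158 - 4P = 3P - 42, gives P* = 600 and Q* = 1758.
Because the ceiling (146) lies below the market-clearing price, it is binding.
At P = 146: Qd = 4158 - 4·146 = 3574 and Qs = 3·146 - 42 = 396.
Quantity traded falls to 396. At Q = 396 the demand price is (4158 - 396)/4 = 940.5 and the supply price is (42 + 396)/3 = 146.
Deadweight loss = ½ · (940.5 - 146) · (1758 - 396) = ½ · 794.5 · 1362 = 541054.5.

541054.5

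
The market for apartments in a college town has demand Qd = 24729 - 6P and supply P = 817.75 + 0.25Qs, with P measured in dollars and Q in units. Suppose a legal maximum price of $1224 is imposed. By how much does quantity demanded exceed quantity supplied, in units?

15760

Rearranging supply gives Qs = 4P - 3271. In a free market, 24729 - 6P = 4P - 3271 gives the equilibrium P* = 2800, Q* = 7929.
Because the ceiling (1224) lies below the market-clearing price, it is binding.
At P = 1224: Qd = 24729 - 6·1224 = 17385 and Qs = 4·1224 - 3271 = 1625.
Shortage = Qd - Qs = 17385 - 1625 = 15760.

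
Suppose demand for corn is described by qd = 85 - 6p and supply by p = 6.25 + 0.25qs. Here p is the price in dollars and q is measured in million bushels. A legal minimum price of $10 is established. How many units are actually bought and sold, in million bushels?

Rearranging supply gives qs = 4p - 25. Equilibrium: 85 - 6p = 4p - 25, so 110 = 10p and p* = 11, q* = 19.
Since 10 is below p* = 11, the floor does not bind and the free-market outcome prevails.

19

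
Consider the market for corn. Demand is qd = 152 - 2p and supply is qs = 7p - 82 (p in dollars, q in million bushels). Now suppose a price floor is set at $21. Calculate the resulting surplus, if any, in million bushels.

In a free market, 152 - 2p = 7p - 82 gives the equilibrium p* = 26, q* = 100.
Since 21 is below p* = 26, the floor does not bind and the free-market outcome prevails.
Since the control does not bind, there is no surplus.

0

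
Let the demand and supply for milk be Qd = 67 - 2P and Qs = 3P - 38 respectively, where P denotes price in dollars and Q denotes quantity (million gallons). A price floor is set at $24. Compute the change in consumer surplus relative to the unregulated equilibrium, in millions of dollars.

Equilibrium: 67 - 2P = 3P - 38, so 105 = 5P and P* = 21, Q* = 25.
Because the floor (24) lies above the market-clearing price, it is binding.
At P = 24: Qd = 67 - 2·24 = 19 and Qs = 3·24 - 38 = 34.
Consumer surplus without the control is ½ · (33.5 - 21) · 25 = 156.25.
With the floor, consumers buy 19 units at 24, so CS = ½ · (33.5 - 24) · 19 = 90.25.
Change in consumer surplus = 90.25 - 156.25 = -66.

-66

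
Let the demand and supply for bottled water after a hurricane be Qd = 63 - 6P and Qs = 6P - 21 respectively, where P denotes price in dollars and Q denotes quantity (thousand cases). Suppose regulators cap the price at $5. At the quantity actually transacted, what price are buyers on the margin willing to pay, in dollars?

Without the control the market clears where 63 - 6P = 6P - 21, i.e. P* = 7 and Q* = 21.
Because the ceiling (5) lies below the market-clearing price, it is binding.
At P = 5: Qd = 63 - 6·5 = 33 and Qs = 6·5 - 21 = 9.
Only 9 units reach the market. On the demand curve, the marginal buyer's willingness to pay at Q = 9 is (63 - 9)/6 = 9.

9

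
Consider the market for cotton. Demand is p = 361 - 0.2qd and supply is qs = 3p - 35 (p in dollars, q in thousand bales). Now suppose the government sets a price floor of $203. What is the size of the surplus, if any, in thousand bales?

0

Rearranging demand gives qd = 1805 - 5p. Setting quantity demanded equal to quantity supplied, 1805 - 5p = 3p - 35, gives p* = 230 and q* = 655.
Since 203 is below p* = 230, the floor does not bind and the free-market outcome prevails.
Since the control does not bind, there is no surplus.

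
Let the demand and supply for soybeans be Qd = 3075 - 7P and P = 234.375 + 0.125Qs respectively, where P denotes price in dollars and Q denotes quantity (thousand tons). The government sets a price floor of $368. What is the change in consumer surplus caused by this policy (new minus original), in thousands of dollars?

-24016

Rearranging supply gives Qs = 8P - 1875. Without the control the market clears where 3075 - 7P = 8P - 1875, i.e. P* = 330 and Q* = 765.
Since 368 > 330, the floor is binding.
At P = 368: Qd = 3075 - 7·368 = 499 and Qs = 8·368 - 1875 = 1069.
Consumer surplus without the control is ½ · (3075/7 - 330) · 765 = 585225/14.
With the floor, consumers buy 499 units at 368, so CS = ½ · (3075/7 - 368) · 499 = 249001/14.
Change in consumer surplus = 249001/14 - 585225/14 = -24016.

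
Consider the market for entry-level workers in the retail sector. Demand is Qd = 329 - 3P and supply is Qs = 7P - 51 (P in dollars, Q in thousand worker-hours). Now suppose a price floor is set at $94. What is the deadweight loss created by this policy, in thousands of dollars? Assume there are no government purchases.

6720

In a free market, 329 - 3P = 7P - 51 gives the equilibrium P* = 38, Q* = 215.
The floor of 94 is above the equilibrium price 38, so it binds.
At P = 94: Qd = 329 - 3·94 = 47 and Qs = 7·94 - 51 = 607.
Quantity traded falls to 47. At Q = 47 the demand price is (329 - 47)/3 = 94 and the supply price is (51 + 47)/7 = 14.
Deadweight loss = ½ · (94 - 14) · (215 - 47) = ½ · 80 · 168 = 6720.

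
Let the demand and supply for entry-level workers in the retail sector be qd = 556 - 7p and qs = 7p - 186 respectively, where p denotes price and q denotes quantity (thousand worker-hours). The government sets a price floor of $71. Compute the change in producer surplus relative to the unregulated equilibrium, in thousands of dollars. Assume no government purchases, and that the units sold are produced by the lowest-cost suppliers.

Equilibrium: 556 - 7p = 7p - 186, so 742 = 14p and p* = 53, q* = 185.
Because the floor (71) lies above the market-clearing price, it is binding.
At p = 71: qd = 556 - 7·71 = 59 and qs = 7·71 - 186 = 311.
Producer surplus without the control is ½ · (53 - 186/7) · 185 = 34225/14.
With the floor, 59 units are sold at 71. The supply price at q = 59 is 35, so PS = ½ · [(71 - 186/7) + (71 - 35)] · 59 = 33217/14.
Change in producer surplus = 33217/14 - 34225/14 = -72.

-72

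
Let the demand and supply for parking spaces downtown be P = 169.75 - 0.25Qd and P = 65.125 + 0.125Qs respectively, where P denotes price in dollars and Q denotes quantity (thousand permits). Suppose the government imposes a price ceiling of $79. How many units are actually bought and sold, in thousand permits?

Rearranging demand gives Qd = 679 - 4P; rearranging supply gives Qs = 8P - 521. Without the control the market clears where 679 - 4P = 8P - 521, i.e. P* = 100 and Q* = 279.
The ceiling of 79 is below the equilibrium price 100, so it binds.
At P = 79: Qd = 679 - 4·79 = 363 and Qs = 8·79 - 521 = 111.
The quantity actually transacted is the short side, supply: 111.

111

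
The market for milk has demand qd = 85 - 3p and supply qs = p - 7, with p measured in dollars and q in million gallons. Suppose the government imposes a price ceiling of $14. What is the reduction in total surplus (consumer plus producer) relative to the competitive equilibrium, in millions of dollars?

Setting quantity demanded equal to quantity supplied, 85 - 3p = p - 7, gives p* = 23 and q* = 16.
The ceiling of 14 is below the equilibrium price 23, so it binds.
At p = 14: qd = 85 - 3·14 = 43 and qs = 14 - 7 = 7.
Quantity traded falls to 7. At q = 7 the demand price is (85 - 7)/3 = 26 and the supply price is 7 + 7 = 14.
Deadweight loss = ½ · (26 - 14) · (16 - 7) = ½ · 12 · 9 = 54.

54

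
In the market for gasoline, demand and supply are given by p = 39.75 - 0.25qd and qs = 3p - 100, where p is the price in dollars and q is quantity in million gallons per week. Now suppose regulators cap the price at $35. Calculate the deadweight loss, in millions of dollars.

10.5

Rearranging demand gives qd = 159 - 4p. Setting quantity demanded equal to quantity supplied, 159 - 4p = 3p - 100, gives p* = 37 and q* = 11.
Since 35 < 37, the ceiling is binding.
At p = 35: qd = 159 - 4·35 = 19 and qs = 3·35 - 100 = 5.
Quantity traded falls to 5. At q = 5 the demand price is (159 - 5)/4 = 38.5 and the supply price is (100 + 5)/3 = 35.
Deadweight loss = ½ · (38.5 - 35) · (11 - 5) = ½ · 3.5 · 6 = 10.5.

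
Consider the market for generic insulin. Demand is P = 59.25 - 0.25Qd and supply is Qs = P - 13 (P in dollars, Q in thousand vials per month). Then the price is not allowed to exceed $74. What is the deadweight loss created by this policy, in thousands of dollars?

0

Rearranging demand gives Qd = 237 - 4P. In a free market, 237 - 4P = P - 13 gives the equilibrium P* = 50, Q* = 37.
The ceiling of 74 is above the equilibrium price 50, so it is not binding; the market clears at P* = 50, Q* = 37.
Since the control does not bind, no trades are prevented and deadweight loss is zero.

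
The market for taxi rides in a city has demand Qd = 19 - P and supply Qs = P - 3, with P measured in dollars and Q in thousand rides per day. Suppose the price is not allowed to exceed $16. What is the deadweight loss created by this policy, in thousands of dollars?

Equilibrium: 19 - P = P - 3, so 22 = 2P and P* = 11, Q* = 8.
The ceiling of 16 is above the equilibrium price 11, so it is not binding; the market clears at P* = 11, Q* = 8.
Since the control does not bind, no trades are prevented and deadweight loss is zero.

0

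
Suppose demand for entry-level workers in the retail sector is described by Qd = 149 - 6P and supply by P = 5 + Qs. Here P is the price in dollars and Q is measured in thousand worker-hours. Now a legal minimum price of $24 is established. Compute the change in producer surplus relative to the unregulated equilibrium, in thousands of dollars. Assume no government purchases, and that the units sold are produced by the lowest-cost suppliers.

Rearranging supply gives Qs = P - 5. Without the control the market clears where 149 - 6P = P - 5, i.e. P* = 22 and Q* = 17.
Since 24 > 22, the floor is binding.
At P = 24: Qd = 149 - 6·24 = 5 and Qs = 24 - 5 = 19.
Producer surplus without the control is ½ · (22 - 5) · 17 = 144.5.
With the floor, 5 units are sold at 24. The supply price at Q = 5 is 10, so PS = ½ · [(24 - 5) + (24 - 10)] · 5 = 82.5.
Change in producer surplus = 82.5 - 144.5 = -62.

-62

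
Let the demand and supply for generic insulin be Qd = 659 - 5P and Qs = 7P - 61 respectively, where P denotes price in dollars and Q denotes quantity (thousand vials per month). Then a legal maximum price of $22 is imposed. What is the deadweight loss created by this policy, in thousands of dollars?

12129.6

Equilibrium: 659 - 5P = 7P - 61, so 720 = 12P and P* = 60, Q* = 359.
Since 22 < 60, the ceiling is binding.
At P = 22: Qd = 659 - 5·22 = 549 and Qs = 7·22 - 61 = 93.
Quantity traded falls to 93. At Q = 93 the demand price is (659 - 93)/5 = 113.2 and the supply price is (61 + 93)/7 = 22.
Deadweight loss = ½ · (113.2 - 22) · (359 - 93) = ½ · 91.2 · 266 = 12129.6.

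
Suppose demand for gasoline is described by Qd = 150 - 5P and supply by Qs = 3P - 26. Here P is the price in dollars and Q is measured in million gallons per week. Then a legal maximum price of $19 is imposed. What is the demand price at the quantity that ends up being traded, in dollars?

In a free market, 150 - 5P = 3P - 26 gives the equilibrium P* = 22, Q* = 40.
Because the ceiling (19) lies below the market-clearing price, it is binding.
At P = 19: Qd = 150 - 5·19 = 55 and Qs = 3·19 - 26 = 31.
Only 31 units reach the market. On the demand curve, the marginal buyer's willingness to pay at Q = 31 is (150 - 31)/5 = 23.8.

23.8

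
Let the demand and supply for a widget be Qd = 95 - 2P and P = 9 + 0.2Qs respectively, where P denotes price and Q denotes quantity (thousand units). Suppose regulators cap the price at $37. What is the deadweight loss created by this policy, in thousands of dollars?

0

Rearranging supply gives Qs = 5P - 45. Without the control the market clears where 95 - 2P = 5P - 45, i.e. P* = 20 and Q* = 55.
The ceiling of 37 is above the equilibrium price 20, so it is not binding; the market clears at P* = 20, Q* = 55.
Since the control does not bind, no trades are prevented and deadweight loss is zero.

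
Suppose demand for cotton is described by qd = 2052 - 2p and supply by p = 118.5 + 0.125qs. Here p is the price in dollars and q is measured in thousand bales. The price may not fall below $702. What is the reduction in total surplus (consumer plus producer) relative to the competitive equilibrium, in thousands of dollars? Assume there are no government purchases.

202005

Rearranging supply gives qs = 8p - 948. Equilibrium: 2052 - 2p = 8p - 948, so 3000 = 10p and p* = 300, q* = 1452.
Since 702 > 300, the floor is binding.
At p = 702: qd = 2052 - 2·702 = 648 and qs = 8·702 - 948 = 4668.
Quantity traded falls to 648. At q = 648 the demand price is (2052 - 648)/2 = 702 and the supply price is (948 + 648)/8 = 199.5.
Deadweight loss = ½ · (702 - 199.5) · (1452 - 648) = ½ · 502.5 · 804 = 202005.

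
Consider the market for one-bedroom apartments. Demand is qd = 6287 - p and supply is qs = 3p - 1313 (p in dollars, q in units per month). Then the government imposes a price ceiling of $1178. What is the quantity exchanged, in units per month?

2221

Setting quantity demanded equal to quantity supplied, 6287 - p = 3p - 1313, gives p* = 1900 and q* = 4387.
Because the ceiling (1178) lies below the market-clearing price, it is binding.
At p = 1178: qd = 6287 - 1178 = 5109 and qs = 3·1178 - 1313 = 2221.
The quantity actually transacted is the short side, supply: 2221.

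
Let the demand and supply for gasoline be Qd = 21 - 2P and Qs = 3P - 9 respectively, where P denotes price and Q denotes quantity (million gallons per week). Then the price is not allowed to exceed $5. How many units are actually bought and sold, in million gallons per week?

Without the control the market clears where 21 - 2P = 3P - 9, i.e. P* = 6 and Q* = 9.
Because the ceiling (5) lies below the market-clearing price, it is binding.
At P = 5: Qd = 21 - 2·5 = 11 and Qs = 3·5 - 9 = 6.
The quantity actually transacted is the short side, supply: 6.

6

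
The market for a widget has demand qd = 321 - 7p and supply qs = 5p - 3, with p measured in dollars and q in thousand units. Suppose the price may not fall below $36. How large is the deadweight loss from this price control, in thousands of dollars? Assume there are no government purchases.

In a free market, 321 - 7p = 5p - 3 gives the equilibrium p* = 27, q* = 132.
The floor of 36 is above the equilibrium price 27, so it binds.
At p = 36: qd = 321 - 7·36 = 69 and qs = 5·36 - 3 = 177.
Quantity traded falls to 69. At q = 69 the demand price is (321 - 69)/7 = 36 and the supply price is (3 + 69)/5 = 14.4.
Deadweight loss = ½ · (36 - 14.4) · (132 - 69) = ½ · 21.6 · 63 = 680.4.

680.4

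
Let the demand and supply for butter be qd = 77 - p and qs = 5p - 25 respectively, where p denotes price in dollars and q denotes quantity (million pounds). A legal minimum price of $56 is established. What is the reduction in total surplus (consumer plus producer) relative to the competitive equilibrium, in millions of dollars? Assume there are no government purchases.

Without the control the market clears where 77 - p = 5p - 25, i.e. p* = 17 and q* = 60.
The floor of 56 is above the equilibrium price 17, so it binds.
At p = 56: qd = 77 - 56 = 21 and qs = 5·56 - 25 = 255.
Quantity traded falls to 21. At q = 21 the demand price is 77 - 21 = 56 and the supply price is (25 + 21)/5 = 9.2.
Deadweight loss = ½ · (56 - 9.2) · (60 - 21) = ½ · 46.8 · 39 = 912.6.

912.6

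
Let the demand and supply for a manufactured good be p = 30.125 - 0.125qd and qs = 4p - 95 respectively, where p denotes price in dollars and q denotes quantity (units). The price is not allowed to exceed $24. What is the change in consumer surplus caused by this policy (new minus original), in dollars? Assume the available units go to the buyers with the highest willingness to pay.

Rearranging demand gives qd = 241 - 8p. Without the control the market clears where 241 - 8p = 4p - 95, i.e. p* = 28 and q* = 17.
Because the ceiling (24) lies below the market-clearing price, it is binding.
At p = 24: qd = 241 - 8·24 = 49 and qs = 4·24 - 95 = 1.
Consumer surplus without the control is ½ · (30.125 - 28) · 17 = 18.0625.
With the ceiling, 1 units are sold at 24 (assume they go to the highest-value buyers). The demand price at q = 1 is 30, so CS = ½ · [(30.125 - 24) + (30 - 24)] · 1 = 6.0625.
Change in consumer surplus = 6.0625 - 18.0625 = -12.

-12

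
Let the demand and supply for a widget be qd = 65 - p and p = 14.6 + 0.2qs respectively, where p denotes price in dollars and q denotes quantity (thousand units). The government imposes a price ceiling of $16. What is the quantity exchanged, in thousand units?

7

Rearranging supply gives qs = 5p - 73. Without the control the market clears where 65 - p = 5p - 73, i.e. p* = 23 and q* = 42.
Because the ceiling (16) lies below the market-clearing price, it is binding.
At p = 16: qd = 65 - 16 = 49 and qs = 5·16 - 73 = 7.
The quantity actually transacted is the short side, supply: 7.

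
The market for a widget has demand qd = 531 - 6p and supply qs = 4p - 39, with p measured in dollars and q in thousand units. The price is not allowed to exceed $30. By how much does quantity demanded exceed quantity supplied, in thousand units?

Without the control the market clears where 531 - 6p = 4p - 39, i.e. p* = 57 and q* = 189.
Since 30 < 57, the ceiling is binding.
At p = 30: qd = 531 - 6·30 = 351 and qs = 4·30 - 39 = 81.
Shortage = qd - qs = 351 - 81 = 270.

270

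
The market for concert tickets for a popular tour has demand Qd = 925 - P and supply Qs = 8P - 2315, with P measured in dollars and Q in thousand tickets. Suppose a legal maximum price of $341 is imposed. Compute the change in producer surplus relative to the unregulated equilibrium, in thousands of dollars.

Without the control the market clears where 925 - P = 8P - 2315, i.e. P* = 360 and Q* = 565.
Because the ceiling (341) lies below the market-clearing price, it is binding.
At P = 341: Qd = 925 - 341 = 584 and Qs = 8·341 - 2315 = 413.
Producer surplus without the control is ½ · (360 - 289.375) · 565 = 19951.5625.
With the ceiling, producers sell 413 units at 341, so PS = ½ · (341 - 289.375) · 413 = 10660.5625.
Change in producer surplus = 10660.5625 - 19951.5625 = -9291.

-9291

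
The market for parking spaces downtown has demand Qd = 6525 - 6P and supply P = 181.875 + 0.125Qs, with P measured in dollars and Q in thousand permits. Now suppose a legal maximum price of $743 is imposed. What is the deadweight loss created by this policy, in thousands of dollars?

Rearranging supply gives Qs = 8P - 1455. Without the control the market clears where 6525 - 6P = 8P - 1455, i.e. P* = 570 and Q* = 3105.
The ceiling of 743 is above the equilibrium price 570, so it is not binding; the market clears at P* = 570, Q* = 3105.
Since the control does not bind, no trades are prevented and deadweight loss is zero.

0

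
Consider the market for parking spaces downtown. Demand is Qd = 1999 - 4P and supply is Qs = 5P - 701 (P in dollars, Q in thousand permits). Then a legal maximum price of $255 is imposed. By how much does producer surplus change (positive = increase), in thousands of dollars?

Equilibrium: 1999 - 4P = 5P - 701, so 2700 = 9P and P* = 300, Q* = 799.
Because the ceiling (255) lies below the market-clearing price, it is binding.
At P = 255: Qd = 1999 - 4·255 = 979 and Qs = 5·255 - 701 = 574.
Producer surplus without the control is ½ · (300 - 140.2) · 799 = 63840.1.
With the ceiling, producers sell 574 units at 255, so PS = ½ · (255 - 140.2) · 574 = 32947.6.
Change in producer surplus = 32947.6 - 63840.1 = -30892.5.

-30892.5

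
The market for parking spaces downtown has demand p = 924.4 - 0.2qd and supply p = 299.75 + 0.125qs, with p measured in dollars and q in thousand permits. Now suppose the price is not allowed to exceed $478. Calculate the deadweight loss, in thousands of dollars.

Rearranging demand gives qd = 4622 - 5p; rearranging supply gives qs = 8p - 2398. Setting quantity demanded equal to quantity supplied, 4622 - 5p = 8p - 2398, gives p* = 540 and q* = 1922.
Since 478 < 540, the ceiling is binding.
At p = 478: qd = 4622 - 5·478 = 2232 and qs = 8·478 - 2398 = 1426.
Quantity traded falls to 1426. At q = 1426 the demand price is (4622 - 1426)/5 = 639.2 and the supply price is (2398 + 1426)/8 = 478.
Deadweight loss = ½ · (639.2 - 478) · (1922 - 1426) = ½ · 161.2 · 496 = 39977.6.

39977.6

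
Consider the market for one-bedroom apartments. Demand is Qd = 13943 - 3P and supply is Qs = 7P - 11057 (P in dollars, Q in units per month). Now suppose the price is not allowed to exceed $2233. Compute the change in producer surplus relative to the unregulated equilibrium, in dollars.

-1470769.5

Equilibrium: 13943 - 3P = 7P - 11057, so 25000 = 10P and P* = 2500, Q* = 6443.
The ceiling of 2233 is below the equilibrium price 2500, so it binds.
At P = 2233: Qd = 13943 - 3·2233 = 7244 and Qs = 7·2233 - 11057 = 4574.
Producer surplus without the control is ½ · (2500 - 11057/7) · 6443 = 41512249/14.
With the ceiling, producers sell 4574 units at 2233, so PS = ½ · (2233 - 11057/7) · 4574 = 10460738/7.
Change in producer surplus = 10460738/7 - 41512249/14 = -1470769.5.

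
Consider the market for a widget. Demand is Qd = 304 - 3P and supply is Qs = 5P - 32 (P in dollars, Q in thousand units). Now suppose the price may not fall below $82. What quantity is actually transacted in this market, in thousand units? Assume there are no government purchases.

58

Equilibrium: 304 - 3P = 5P - 32, so 336 = 8P and P* = 42, Q* = 178.
Since 82 > 42, the floor is binding.
At P = 82: Qd = 304 - 3·82 = 58 and Qs = 5·82 - 32 = 378.
The quantity actually transacted is the short side, demand: 58.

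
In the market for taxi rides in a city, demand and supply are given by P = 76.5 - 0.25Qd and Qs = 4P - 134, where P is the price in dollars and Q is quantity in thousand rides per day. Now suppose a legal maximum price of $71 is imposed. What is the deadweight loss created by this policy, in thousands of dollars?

Rearranging demand gives Qd = 306 - 4P. Equilibrium: 306 - 4P = 4P - 134, so 440 = 8P and P* = 55, Q* = 86.
The ceiling of 71 is above the equilibrium price 55, so it is not binding; the market clears at P* = 55, Q* = 86.
Since the control does not bind, no trades are prevented and deadweight loss is zero.

0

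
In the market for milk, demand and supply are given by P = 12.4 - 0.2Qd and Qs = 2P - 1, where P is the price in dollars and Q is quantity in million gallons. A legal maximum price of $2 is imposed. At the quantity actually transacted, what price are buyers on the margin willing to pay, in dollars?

11.8

Rearranging demand gives Qd = 62 - 5P. Equilibrium: 62 - 5P = 2P - 1, so 63 = 7P and P* = 9, Q* = 17.
The ceiling of 2 is below the equilibrium price 9, so it binds.
At P = 2: Qd = 62 - 5·2 = 52 and Qs = 2·2 - 1 = 3.
Only 3 units reach the market. On the demand curve, the marginal buyer's willingness to pay at Q = 3 is (62 - 3)/5 = 11.8.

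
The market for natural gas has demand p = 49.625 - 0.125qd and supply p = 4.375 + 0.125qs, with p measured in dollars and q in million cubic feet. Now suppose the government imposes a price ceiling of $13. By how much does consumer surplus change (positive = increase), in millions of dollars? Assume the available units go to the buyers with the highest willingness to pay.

Rearranging demand gives qd = 397 - 8p; rearranging supply gives qs = 8p - 35. Without the control the market clears where 397 - 8p = 8p - 35, i.e. p* = 27 and q* = 181.
Since 13 < 27, the ceiling is binding.
At p = 13: qd = 397 - 8·13 = 293 and qs = 8·13 - 35 = 69.
Consumer surplus without the control is ½ · (49.625 - 27) · 181 = 2047.5625.
With the ceiling, 69 units are sold at 13 (assume they go to the highest-value buyers). The demand price at q = 69 is 41, so CS = ½ · [(49.625 - 13) + (41 - 13)] · 69 = 2229.5625.
Change in consumer surplus = 2229.5625 - 2047.5625 = 182.

182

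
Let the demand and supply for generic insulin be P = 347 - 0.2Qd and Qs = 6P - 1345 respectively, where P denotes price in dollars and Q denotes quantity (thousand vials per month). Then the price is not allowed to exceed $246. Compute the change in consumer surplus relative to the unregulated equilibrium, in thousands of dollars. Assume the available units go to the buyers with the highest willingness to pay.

292.4

Rearranging demand gives Qd = 1735 - 5P. Without the control the market clears where 1735 - 5P = 6P - 1345, i.e. P* = 280 and Q* = 335.
Because the ceiling (246) lies below the market-clearing price, it is binding.
At P = 246: Qd = 1735 - 5·246 = 505 and Qs = 6·246 - 1345 = 131.
Consumer surplus without the control is ½ · (347 - 280) · 335 = 11222.5.
With the ceiling, 131 units are sold at 246 (assume they go to the highest-value buyers). The demand price at Q = 131 is 320.8, so CS = ½ · [(347 - 246) + (320.8 - 246)] · 131 = 11514.9.
Change in consumer surplus = 11514.9 - 11222.5 = 292.4.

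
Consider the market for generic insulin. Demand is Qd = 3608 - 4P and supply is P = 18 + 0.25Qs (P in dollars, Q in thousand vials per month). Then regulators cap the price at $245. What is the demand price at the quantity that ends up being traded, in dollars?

675

Rearranging supply gives Qs = 4P - 72. In a free market, 3608 - 4P = 4P - 72 gives the equilibrium P* = 460, Q* = 1768.
Since 245 < 460, the ceiling is binding.
At P = 245: Qd = 3608 - 4·245 = 2628 and Qs = 4·245 - 72 = 908.
Only 908 units reach the market. On the demand curve, the marginal buyer's willingness to pay at Q = 908 is (3608 - 908)/4 = 675.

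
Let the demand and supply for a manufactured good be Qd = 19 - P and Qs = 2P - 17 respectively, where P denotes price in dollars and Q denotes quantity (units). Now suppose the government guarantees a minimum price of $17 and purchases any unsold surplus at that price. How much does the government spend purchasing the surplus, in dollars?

255

In a free market, 19 - P = 2P - 17 gives the equilibrium P* = 12, Q* = 7.
Since 17 > 12, the floor is binding.
At P = 17: Qd = 19 - 17 = 2 and Qs = 2·17 - 17 = 17.
Surplus = Qs - Qd = 15.
Government expenditure = surplus × support price = 15 × 17 = 255.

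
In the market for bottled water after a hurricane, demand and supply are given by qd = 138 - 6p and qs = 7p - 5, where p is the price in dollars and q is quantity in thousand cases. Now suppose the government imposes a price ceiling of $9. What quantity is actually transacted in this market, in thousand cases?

58

Setting quantity demanded equal to quantity supplied, 138 - 6p = 7p - 5, gives p* = 11 and q* = 72.
The ceiling of 9 is below the equilibrium price 11, so it binds.
At p = 9: qd = 138 - 6·9 = 84 and qs = 7·9 - 5 = 58.
The quantity actually transacted is the short side, supply: 58.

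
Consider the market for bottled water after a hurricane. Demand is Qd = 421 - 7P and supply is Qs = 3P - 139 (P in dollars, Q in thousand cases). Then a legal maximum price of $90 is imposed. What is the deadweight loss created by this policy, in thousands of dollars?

0

Setting quantity demanded equal to quantity supplied, 421 - 7P = 3P - 139, gives P* = 56 and Q* = 29.
Since 90 is above P* = 56, the ceiling does not bind and the free-market outcome prevails.
Since the control does not bind, no trades are prevented and deadweight loss is zero.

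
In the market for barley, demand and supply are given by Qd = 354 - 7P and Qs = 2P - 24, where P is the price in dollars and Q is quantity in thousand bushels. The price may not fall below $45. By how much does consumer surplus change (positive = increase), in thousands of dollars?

-148.5

In a free market, 354 - 7P = 2P - 24 gives the equilibrium P* = 42, Q* = 60.
Because the floor (45) lies above the market-clearing price, it is binding.
At P = 45: Qd = 354 - 7·45 = 39 and Qs = 2·45 - 24 = 66.
Consumer surplus without the control is ½ · (354/7 - 42) · 60 = 1800/7.
With the floor, consumers buy 39 units at 45, so CS = ½ · (354/7 - 45) · 39 = 1521/14.
Change in consumer surplus = 1521/14 - 1800/7 = -148.5.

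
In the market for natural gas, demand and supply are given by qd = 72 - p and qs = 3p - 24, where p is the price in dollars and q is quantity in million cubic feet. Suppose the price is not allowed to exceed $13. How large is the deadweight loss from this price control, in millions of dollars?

726

In a free market, 72 - p = 3p - 24 gives the equilibrium p* = 24, q* = 48.
The ceiling of 13 is below the equilibrium price 24, so it binds.
At p = 13: qd = 72 - 13 = 59 and qs = 3·13 - 24 = 15.
Quantity traded falls to 15. At q = 15 the demand price is 72 - 15 = 57 and the supply price is (24 + 15)/3 = 13.
Deadweight loss = ½ · (57 - 13) · (48 - 15) = ½ · 44 · 33 = 726.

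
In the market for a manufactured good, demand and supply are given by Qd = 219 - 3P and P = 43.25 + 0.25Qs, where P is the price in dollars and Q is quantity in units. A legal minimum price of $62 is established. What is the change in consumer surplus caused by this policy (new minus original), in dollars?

-252

Rearranging supply gives Qs = 4P - 173. Setting quantity demanded equal to quantity supplied, 219 - 3P = 4P - 173, gives P* = 56 and Q* = 51.
Since 62 > 56, the floor is binding.
At P = 62: Qd = 219 - 3·62 = 33 and Qs = 4·62 - 173 = 75.
Consumer surplus without the control is ½ · (73 - 56) · 51 = 433.5.
With the floor, consumers buy 33 units at 62, so CS = ½ · (73 - 62) · 33 = 181.5.
Change in consumer surplus = 181.5 - 433.5 = -252.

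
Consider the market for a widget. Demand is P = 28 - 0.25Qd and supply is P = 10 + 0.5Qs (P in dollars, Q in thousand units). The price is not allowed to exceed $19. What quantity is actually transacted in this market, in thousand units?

Rearranging demand gives Qd = 112 - 4P; rearranging supply gives Qs = 2P - 20. Equilibrium: 112 - 4P = 2P - 20, so 132 = 6P and P* = 22, Q* = 24.
Since 19 < 22, the ceiling is binding.
At P = 19: Qd = 112 - 4·19 = 36 and Qs = 2·19 - 20 = 18.
The quantity actually transacted is the short side, supply: 18.

18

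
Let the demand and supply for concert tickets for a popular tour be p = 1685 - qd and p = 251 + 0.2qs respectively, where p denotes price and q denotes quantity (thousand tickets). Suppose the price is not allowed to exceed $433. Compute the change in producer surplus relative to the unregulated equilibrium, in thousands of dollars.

Rearranging demand gives qd = 1685 - p; rearranging supply gives qs = 5p - 1255. Setting quantity demanded equal to quantity supplied, 1685 - p = 5p - 1255, gives p* = 490 and q* = 1195.
The ceiling of 433 is below the equilibrium price 490, so it binds.
At p = 433: qd = 1685 - 433 = 1252 and qs = 5·433 - 1255 = 910.
Producer surplus without the control is ½ · (490 - 251) · 1195 = 142802.5.
With the ceiling, producers sell 910 units at 433, so PS = ½ · (433 - 251) · 910 = 82810.
Change in producer surplus = 82810 - 142802.5 = -59992.5.

-59992.5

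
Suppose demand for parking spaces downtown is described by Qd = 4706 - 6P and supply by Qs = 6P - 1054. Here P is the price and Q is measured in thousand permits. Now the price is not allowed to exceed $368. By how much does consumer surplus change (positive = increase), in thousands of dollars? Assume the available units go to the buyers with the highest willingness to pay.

91616

Equilibrium: 4706 - 6P = 6P - 1054, so 5760 = 12P and P* = 480, Q* = 1826.
Because the ceiling (368) lies below the market-clearing price, it is binding.
At P = 368: Qd = 4706 - 6·368 = 2498 and Qs = 6·368 - 1054 = 1154.
Consumer surplus without the control is ½ · (2353/3 - 480) · 1826 = 833569/3.
With the ceiling, 1154 units are sold at 368 (assume they go to the highest-value buyers). The demand price at Q = 1154 is 592, so CS = ½ · [(2353/3 - 368) + (592 - 368)] · 1154 = 1108417/3.
Change in consumer surplus = 1108417/3 - 833569/3 = 91616.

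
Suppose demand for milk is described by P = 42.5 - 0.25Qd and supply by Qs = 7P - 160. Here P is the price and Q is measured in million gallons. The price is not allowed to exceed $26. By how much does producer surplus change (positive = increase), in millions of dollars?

Rearranging demand gives Qd = 170 - 4P. Without the control the market clears where 170 - 4P = 7P - 160, i.e. P* = 30 and Q* = 50.
Because the ceiling (26) lies below the market-clearing price, it is binding.
At P = 26: Qd = 170 - 4·26 = 66 and Qs = 7·26 - 160 = 22.
Producer surplus without the control is ½ · (30 - 160/7) · 50 = 1250/7.
With the ceiling, producers sell 22 units at 26, so PS = ½ · (26 - 160/7) · 22 = 242/7.
Change in producer surplus = 242/7 - 1250/7 = -144.

-144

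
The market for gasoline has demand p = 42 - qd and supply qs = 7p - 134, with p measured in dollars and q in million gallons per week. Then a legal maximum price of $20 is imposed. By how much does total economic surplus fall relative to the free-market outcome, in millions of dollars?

Rearranging demand gives qd = 42 - p. Equilibrium: 42 - p = 7p - 134, so 176 = 8p and p* = 22, q* = 20.
The ceiling of 20 is below the equilibrium price 22, so it binds.
At p = 20: qd = 42 - 20 = 22 and qs = 7·20 - 134 = 6.
Quantity traded falls to 6. At q = 6 the demand price is 42 - 6 = 36 and the supply price is (134 + 6)/7 = 20.
Deadweight loss = ½ · (36 - 20) · (20 - 6) = ½ · 16 · 14 = 112.

112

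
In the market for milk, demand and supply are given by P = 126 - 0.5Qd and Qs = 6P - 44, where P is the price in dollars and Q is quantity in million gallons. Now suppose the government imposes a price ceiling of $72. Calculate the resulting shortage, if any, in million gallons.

Rearranging demand gives Qd = 252 - 2P. In a free market, 252 - 2P = 6P - 44 gives the equilibrium P* = 37, Q* = 178.
Since 72 is above P* = 37, the ceiling does not bind and the free-market outcome prevails.
Since the control does not bind, there is no shortage.

0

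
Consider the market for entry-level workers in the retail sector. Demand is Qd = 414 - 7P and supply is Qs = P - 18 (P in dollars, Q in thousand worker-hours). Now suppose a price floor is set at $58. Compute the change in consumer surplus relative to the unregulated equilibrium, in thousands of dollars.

Without the control the market clears where 414 - 7P = P - 18, i.e. P* = 54 and Q* = 36.
Since 58 > 54, the floor is binding.
At P = 58: Qd = 414 - 7·58 = 8 and Qs = 58 - 18 = 40.
Consumer surplus without the control is ½ · (414/7 - 54) · 36 = 648/7.
With the floor, consumers buy 8 units at 58, so CS = ½ · (414/7 - 58) · 8 = 32/7.
Change in consumer surplus = 32/7 - 648/7 = -88.

-88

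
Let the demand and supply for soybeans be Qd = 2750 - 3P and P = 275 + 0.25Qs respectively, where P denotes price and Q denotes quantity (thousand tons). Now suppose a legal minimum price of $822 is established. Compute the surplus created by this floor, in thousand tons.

1904

Rearranging supply gives Qs = 4P - 1100. Equilibrium: 2750 - 3P = 4P - 1100, so 3850 = 7P and P* = 550, Q* = 1100.
Since 822 > 550, the floor is binding.
At P = 822: Qd = 2750 - 3·822 = 284 and Qs = 4·822 - 1100 = 2188.
Surplus = Qs - Qd = 2188 - 284 = 1904.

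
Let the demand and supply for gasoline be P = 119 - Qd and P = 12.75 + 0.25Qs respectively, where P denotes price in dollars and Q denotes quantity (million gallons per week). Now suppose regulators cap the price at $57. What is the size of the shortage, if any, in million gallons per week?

0

Rearranging demand gives Qd = 119 - P; rearranging supply gives Qs = 4P - 51. Setting quantity demanded equal to quantity supplied, 119 - P = 4P - 51, gives P* = 34 and Q* = 85.
Since 57 is above P* = 34, the ceiling does not bind and the free-market outcome prevails.
Since the control does not bind, there is no shortage.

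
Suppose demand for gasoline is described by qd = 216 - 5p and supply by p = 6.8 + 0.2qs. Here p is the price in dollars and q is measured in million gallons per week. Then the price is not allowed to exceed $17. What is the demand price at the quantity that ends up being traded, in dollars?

Rearranging supply gives qs = 5p - 34. In a free market, 216 - 5p = 5p - 34 gives the equilibrium p* = 25, q* = 91.
Because the ceiling (17) lies below the market-clearing price, it is binding.
At p = 17: qd = 216 - 5·17 = 131 and qs = 5·17 - 34 = 51.
Only 51 units reach the market. On the demand curve, the marginal buyer's willingness to pay at q = 51 is (216 - 51)/5 = 33.

33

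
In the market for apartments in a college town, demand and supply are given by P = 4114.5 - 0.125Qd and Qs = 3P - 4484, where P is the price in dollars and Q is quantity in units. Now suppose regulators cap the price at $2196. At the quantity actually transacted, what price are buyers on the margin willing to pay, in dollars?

3851.5

Rearranging demand gives Qd = 32916 - 8P. In a free market, 32916 - 8P = 3P - 4484 gives the equilibrium P* = 3400, Q* = 5716.
Because the ceiling (2196) lies below the market-clearing price, it is binding.
At P = 2196: Qd = 32916 - 8·2196 = 15348 and Qs = 3·2196 - 4484 = 2104.
Only 2104 units reach the market. On the demand curve, the marginal buyer's willingness to pay at Q = 2104 is (32916 - 2104)/8 = 3851.5.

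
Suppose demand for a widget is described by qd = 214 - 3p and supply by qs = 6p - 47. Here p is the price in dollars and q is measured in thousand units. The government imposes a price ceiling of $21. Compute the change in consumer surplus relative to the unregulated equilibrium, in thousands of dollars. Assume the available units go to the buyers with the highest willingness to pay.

Equilibrium: 214 - 3p = 6p - 47, so 261 = 9p and p* = 29, q* = 127.
Because the ceiling (21) lies below the market-clearing price, it is binding.
At p = 21: qd = 214 - 3·21 = 151 and qs = 6·21 - 47 = 79.
Consumer surplus without the control is ½ · (214/3 - 29) · 127 = 16129/6.
With the ceiling, 79 units are sold at 21 (assume they go to the highest-value buyers). The demand price at q = 79 is 45, so CS = ½ · [(214/3 - 21) + (45 - 21)] · 79 = 17617/6.
Change in consumer surplus = 17617/6 - 16129/6 = 248.

248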